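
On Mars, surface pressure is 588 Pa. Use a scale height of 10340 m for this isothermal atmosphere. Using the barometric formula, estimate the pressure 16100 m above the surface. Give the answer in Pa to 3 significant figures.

P ≈ 124 Pa

Barometric formula: P = P₀ exp(−z/H).
z/H = 16100/10340 = 1.5571; exp(−1.5571) = 0.21075.
P = 588 × 0.21075 = 123.92 Pa.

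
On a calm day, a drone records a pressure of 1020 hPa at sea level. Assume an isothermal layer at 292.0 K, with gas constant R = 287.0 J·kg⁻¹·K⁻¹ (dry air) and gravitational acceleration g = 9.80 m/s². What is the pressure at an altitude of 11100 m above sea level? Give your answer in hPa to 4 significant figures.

Scale height: H = RT/g = 287.0 × 292.0 / 9.80 = 8551.4 m.
Barometric formula: P = P₀ exp(−z/H).
z/H = 11100/8551.4 = 1.2980; exp(−1.2980) = 0.27308.
P = 1020 × 0.27308 = 278.54 hPa.

P ≈ 278.5 hPa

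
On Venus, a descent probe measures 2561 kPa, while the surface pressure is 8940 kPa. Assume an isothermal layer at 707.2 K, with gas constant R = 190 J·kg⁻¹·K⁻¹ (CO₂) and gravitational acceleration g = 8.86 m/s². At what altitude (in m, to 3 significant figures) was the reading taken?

Scale height: H = RT/g = 190 × 707.2 / 8.86 = 15166 m.
Invert the barometric formula: z = H ln(P₀/P).
P₀/P = 8940/2561 = 3.4908; ln(3.4908) = 1.2501.
z = 15166 × 1.2501 = 18959 m.

z ≈ 19000 m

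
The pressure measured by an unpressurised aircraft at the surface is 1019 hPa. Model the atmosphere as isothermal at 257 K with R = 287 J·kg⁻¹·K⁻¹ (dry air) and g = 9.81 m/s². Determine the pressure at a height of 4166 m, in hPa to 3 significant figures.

Scale height: H = RT/g = 287 × 257 / 9.81 = 7518.8 m.
Barometric formula: P = P₀ exp(−z/H).
z/H = 4166.0/7518.8 = 0.55408; exp(−0.55408) = 0.57460.
P = 1019 × 0.57460 = 585.52 hPa.

P ≈ 586 hPa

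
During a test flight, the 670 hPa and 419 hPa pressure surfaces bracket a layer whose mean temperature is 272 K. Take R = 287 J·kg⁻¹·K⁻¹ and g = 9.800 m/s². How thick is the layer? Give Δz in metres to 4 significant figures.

Hypsometric equation: Δz = (R T̄/g) ln(P₁/P₂).
R T̄/g = 287 × 272 / 9.800 = 7965.7 m.
ln(670/419) = ln(1.5990) = 0.46938.
Δz = 7965.7 × 0.46938 = 3738.9 m.

Δz ≈ 3739 m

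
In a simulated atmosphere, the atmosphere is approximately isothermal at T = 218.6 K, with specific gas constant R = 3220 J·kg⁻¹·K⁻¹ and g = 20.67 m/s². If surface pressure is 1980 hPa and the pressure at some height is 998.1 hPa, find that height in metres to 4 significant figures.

Scale height: H = RT/g = 3220 × 218.6 / 20.67 = 34054 m.
Invert the barometric formula: z = H ln(P₀/P).
P₀/P = 1980/998.1 = 1.9838; ln(1.9838) = 0.68501.
z = 34054 × 0.68501 = 23327 m.

z ≈ 23330 m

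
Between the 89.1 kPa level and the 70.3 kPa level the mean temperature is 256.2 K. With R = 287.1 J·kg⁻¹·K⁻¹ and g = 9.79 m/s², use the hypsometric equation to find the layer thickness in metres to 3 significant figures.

Hypsometric equation: Δz = (R T̄/g) ln(P₁/P₂).
R T̄/g = 287.1 × 256.2 / 9.79 = 7513.3 m.
ln(89.1/70.3) = ln(1.2674) = 0.23697.
Δz = 7513.3 × 0.23697 = 1780.4 m.

Δz ≈ 1780 m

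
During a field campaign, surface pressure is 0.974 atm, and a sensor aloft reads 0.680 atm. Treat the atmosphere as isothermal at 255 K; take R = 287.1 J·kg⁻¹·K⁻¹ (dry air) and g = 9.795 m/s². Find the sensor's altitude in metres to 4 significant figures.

z ≈ 2686 m

Scale height: H = RT/g = 287.1 × 255 / 9.795 = 7474.3 m.
Invert the barometric formula: z = H ln(P₀/P).
P₀/P = 0.974/0.680 = 1.4324; ln(1.4324) = 0.35935.
z = 7474.3 × 0.35935 = 2685.9 m.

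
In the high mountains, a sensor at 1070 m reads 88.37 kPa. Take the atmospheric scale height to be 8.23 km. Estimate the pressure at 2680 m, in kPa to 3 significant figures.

Between two levels, P₂ = P₁ exp(−Δz/H) with Δz = z₂ − z₁.
Δz = 2680.0 − 1070.0 = 1610.0 m; Δz/H = 1610.0/8230.0 = 0.19563.
P₂ = 88.37 × exp(−0.19563) = 88.37 × 0.82232 = 72.668 kPa.

P ≈ 72.7 kPa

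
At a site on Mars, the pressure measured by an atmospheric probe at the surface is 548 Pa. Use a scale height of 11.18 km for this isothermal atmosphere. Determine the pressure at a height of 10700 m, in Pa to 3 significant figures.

P ≈ 210 Pa

Barometric formula: P = P₀ exp(−z/H).
z/H = 10700/11180 = 0.95707; exp(−0.95707) = 0.38402.
P = 548 × 0.38402 = 210.44 Pa.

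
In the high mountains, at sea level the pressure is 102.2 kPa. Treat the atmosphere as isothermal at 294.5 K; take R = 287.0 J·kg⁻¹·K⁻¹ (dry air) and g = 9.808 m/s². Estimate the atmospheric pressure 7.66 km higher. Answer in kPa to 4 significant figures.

Scale height: H = RT/g = 287.0 × 294.5 / 9.808 = 8617.6 m.
Barometric formula: P = P₀ exp(−z/H).
z/H = 7660.0/8617.6 = 0.88888; exp(−0.88888) = 0.41112.
P = 102.2 × 0.41112 = 42.016 kPa.

P ≈ 42.02 kPa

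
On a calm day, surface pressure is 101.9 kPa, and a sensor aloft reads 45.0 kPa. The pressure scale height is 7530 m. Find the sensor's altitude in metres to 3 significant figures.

z ≈ 6150 m

Invert the barometric formula: z = H ln(P₀/P).
P₀/P = 101.9/45.0 = 2.2644; ln(2.2644) = 0.81731.
z = 7530.0 × 0.81731 = 6154.3 m.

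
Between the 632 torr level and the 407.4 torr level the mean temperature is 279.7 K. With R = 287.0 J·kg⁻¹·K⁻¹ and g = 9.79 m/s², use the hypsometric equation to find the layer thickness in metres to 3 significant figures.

Hypsometric equation: Δz = (R T̄/g) ln(P₁/P₂).
R T̄/g = 287.0 × 279.7 / 9.79 = 8199.6 m.
ln(632/407.4) = ln(1.5513) = 0.43909.
Δz = 8199.6 × 0.43909 = 3600.4 m.

Δz ≈ 3600 m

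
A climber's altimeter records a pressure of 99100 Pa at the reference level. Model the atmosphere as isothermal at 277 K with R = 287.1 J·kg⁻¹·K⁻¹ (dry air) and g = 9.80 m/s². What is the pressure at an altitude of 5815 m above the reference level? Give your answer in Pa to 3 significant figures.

Scale height: H = RT/g = 287.1 × 277 / 9.80 = 8115.0 m.
Barometric formula: P = P₀ exp(−z/H).
z/H = 5815.0/8115.0 = 0.71657; exp(−0.71657) = 0.48842.
P = 99100 × 0.48842 = 48402 Pa.

P ≈ 48400 Pa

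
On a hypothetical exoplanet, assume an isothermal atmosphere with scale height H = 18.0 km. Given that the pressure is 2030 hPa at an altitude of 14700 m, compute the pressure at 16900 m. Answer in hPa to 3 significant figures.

P ≈ 1800 hPa

Between two levels, P₂ = P₁ exp(−Δz/H) with Δz = z₂ − z₁.
Δz = 16900 − 14700 = 2200.0 m; Δz/H = 2200.0/18000 = 0.12222.
P₂ = 2030 × exp(−0.12222) = 2030 × 0.88495 = 1796.4 hPa.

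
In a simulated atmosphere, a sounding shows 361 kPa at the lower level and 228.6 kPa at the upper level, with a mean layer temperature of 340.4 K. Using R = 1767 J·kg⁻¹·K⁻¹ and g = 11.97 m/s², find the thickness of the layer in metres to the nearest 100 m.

Δz ≈ 23000 m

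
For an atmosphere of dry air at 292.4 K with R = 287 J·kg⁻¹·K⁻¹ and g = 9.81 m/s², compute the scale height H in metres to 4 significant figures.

H ≈ 8554 m

The scale height of an isothermal atmosphere is H = RT/g.
H = 287 × 292.4 / 9.81 = 83919/9.81 = 8554.4 m.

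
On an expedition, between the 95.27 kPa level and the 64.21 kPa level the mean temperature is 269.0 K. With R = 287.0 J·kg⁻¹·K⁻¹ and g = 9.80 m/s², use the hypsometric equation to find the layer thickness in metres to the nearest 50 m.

Hypsometric equation: Δz = (R T̄/g) ln(P₁/P₂).
R T̄/g = 287.0 × 269.0 / 9.80 = 7877.9 m.
ln(95.27/64.21) = ln(1.4837) = 0.39454.
Δz = 7877.9 × 0.39454 = 3108.1 m.

Δz ≈ 3100 m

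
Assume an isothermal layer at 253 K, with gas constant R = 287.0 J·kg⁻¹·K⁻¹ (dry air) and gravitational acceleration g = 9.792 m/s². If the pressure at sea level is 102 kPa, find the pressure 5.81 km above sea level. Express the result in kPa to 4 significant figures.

P ≈ 46.59 kPa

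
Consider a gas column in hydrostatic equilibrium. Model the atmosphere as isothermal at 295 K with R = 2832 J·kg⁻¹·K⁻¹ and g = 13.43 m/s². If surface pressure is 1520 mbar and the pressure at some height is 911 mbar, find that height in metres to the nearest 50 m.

z ≈ 31850 m

Scale height: H = RT/g = 2832 × 295 / 13.43 = 62207 m.
Invert the barometric formula: z = H ln(P₀/P).
P₀/P = 1520/911 = 1.6685; ln(1.6685) = 0.51193.
z = 62207 × 0.51193 = 31846 m.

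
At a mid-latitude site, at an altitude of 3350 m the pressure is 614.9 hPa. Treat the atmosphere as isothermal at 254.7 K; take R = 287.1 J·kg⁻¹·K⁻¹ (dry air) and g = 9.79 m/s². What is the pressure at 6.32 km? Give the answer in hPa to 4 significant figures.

Scale height: H = RT/g = 287.1 × 254.7 / 9.79 = 7469.3 m.
Between two levels, P₂ = P₁ exp(−Δz/H) with Δz = z₂ − z₁.
Δz = 6320.0 − 3350.0 = 2970.0 m; Δz/H = 2970.0/7469.3 = 0.39763.
P₂ = 614.9 × exp(−0.39763) = 614.9 × 0.67191 = 413.16 hPa.

P ≈ 413.2 hPa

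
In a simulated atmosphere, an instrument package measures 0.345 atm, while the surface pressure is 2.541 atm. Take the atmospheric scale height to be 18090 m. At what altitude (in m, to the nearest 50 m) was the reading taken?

z ≈ 36100 m

Invert the barometric formula: z = H ln(P₀/P).
P₀/P = 2.541/0.345 = 7.3652; ln(7.3652) = 1.9968.
z = 18090 × 1.9968 = 36122 m.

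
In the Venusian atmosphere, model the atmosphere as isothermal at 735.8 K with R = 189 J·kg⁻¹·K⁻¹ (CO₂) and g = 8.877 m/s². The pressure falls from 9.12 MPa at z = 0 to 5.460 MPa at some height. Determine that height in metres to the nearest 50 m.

z ≈ 8050 m

Scale height: H = RT/g = 189 × 735.8 / 8.877 = 15666 m.
Invert the barometric formula: z = H ln(P₀/P).
P₀/P = 9.12/5.460 = 1.6703; ln(1.6703) = 0.51300.
z = 15666 × 0.51300 = 8036.7 m.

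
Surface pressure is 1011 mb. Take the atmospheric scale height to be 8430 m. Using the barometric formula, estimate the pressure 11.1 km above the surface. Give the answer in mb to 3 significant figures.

P ≈ 271 mb

Barometric formula: P = P₀ exp(−z/H).
z/H = 11100/8430.0 = 1.3167; exp(−1.3167) = 0.26802.
P = 1011 × 0.26802 = 270.97 mb.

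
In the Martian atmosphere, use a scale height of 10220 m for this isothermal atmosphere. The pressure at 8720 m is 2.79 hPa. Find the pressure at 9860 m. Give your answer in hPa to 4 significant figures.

Between two levels, P₂ = P₁ exp(−Δz/H) with Δz = z₂ − z₁.
Δz = 9860.0 − 8720.0 = 1140.0 m; Δz/H = 1140.0/10220 = 0.11155.
P₂ = 2.79 × exp(−0.11155) = 2.79 × 0.89445 = 2.4955 hPa.

P ≈ 2.496 hPa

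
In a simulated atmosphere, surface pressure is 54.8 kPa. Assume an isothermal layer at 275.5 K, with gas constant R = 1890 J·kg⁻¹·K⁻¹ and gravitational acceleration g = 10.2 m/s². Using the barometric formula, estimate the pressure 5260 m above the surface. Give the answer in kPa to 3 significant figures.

Scale height: H = RT/g = 1890 × 275.5 / 10.2 = 51049 m.
Barometric formula: P = P₀ exp(−z/H).
z/H = 5260.0/51049 = 0.10304; exp(−0.10304) = 0.90209.
P = 54.8 × 0.90209 = 49.435 kPa.

P ≈ 49.4 kPa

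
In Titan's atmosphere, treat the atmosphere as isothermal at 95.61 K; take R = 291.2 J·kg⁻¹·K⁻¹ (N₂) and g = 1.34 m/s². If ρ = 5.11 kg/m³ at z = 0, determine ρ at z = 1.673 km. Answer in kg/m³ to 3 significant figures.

ρ ≈ 4.71 kg/m³

Scale height: H = RT/g = 291.2 × 95.61 / 1.34 = 20777 m.
In an isothermal atmosphere, density decays like pressure: ρ = ρ₀ exp(−z/H).
z/H = 1673.0/20777 = 0.080522; exp(−0.080522) = 0.92263.
ρ = 5.11 × 0.92263 = 4.7146 kg/m³.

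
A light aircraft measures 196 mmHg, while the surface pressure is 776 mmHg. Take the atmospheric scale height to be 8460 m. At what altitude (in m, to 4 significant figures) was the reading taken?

z ≈ 11640 m

Invert the barometric formula: z = H ln(P₀/P).
P₀/P = 776/196 = 3.9592; ln(3.9592) = 1.3760.
z = 8460.0 × 1.3760 = 11641 m.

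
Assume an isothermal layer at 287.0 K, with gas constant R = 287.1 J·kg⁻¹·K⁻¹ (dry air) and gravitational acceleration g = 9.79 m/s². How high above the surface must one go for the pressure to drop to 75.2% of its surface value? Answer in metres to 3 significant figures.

z ≈ 2400 m

Scale height: H = RT/g = 287.1 × 287.0 / 9.79 = 8416.5 m.
Set P/P₀ = exp(−z/H) = 0.752, so z = −H ln(0.752).
−ln(0.752) = 0.28502; z = 8416.5 × 0.28502 = 2398.9 m.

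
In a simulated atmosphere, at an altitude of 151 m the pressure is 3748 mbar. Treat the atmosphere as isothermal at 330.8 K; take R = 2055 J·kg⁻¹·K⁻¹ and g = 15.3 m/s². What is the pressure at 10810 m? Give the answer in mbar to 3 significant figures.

Scale height: H = RT/g = 2055 × 330.8 / 15.3 = 44431 m.
Between two levels, P₂ = P₁ exp(−Δz/H) with Δz = z₂ − z₁.
Δz = 10810 − 151.00 = 10659 m; Δz/H = 10659/44431 = 0.23990.
P₂ = 3748 × exp(−0.23990) = 3748 × 0.78671 = 2948.6 mbar.

P ≈ 2950 mbar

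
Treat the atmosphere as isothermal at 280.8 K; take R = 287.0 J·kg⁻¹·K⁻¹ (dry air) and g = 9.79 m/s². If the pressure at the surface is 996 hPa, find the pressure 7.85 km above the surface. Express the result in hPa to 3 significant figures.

Scale height: H = RT/g = 287.0 × 280.8 / 9.79 = 8231.8 m.
Barometric formula: P = P₀ exp(−z/H).
z/H = 7850.0/8231.8 = 0.95362; exp(−0.95362) = 0.38534.
P = 996 × 0.38534 = 383.80 hPa.

P ≈ 384 hPa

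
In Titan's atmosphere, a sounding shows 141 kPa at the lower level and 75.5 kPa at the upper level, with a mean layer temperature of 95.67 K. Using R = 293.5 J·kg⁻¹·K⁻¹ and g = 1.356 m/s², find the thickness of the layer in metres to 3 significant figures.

Hypsometric equation: Δz = (R T̄/g) ln(P₁/P₂).
R T̄/g = 293.5 × 95.67 / 1.356 = 20707 m.
ln(141/75.5) = ln(1.8675) = 0.62460.
Δz = 20707 × 0.62460 = 12934 m.

Δz ≈ 12900 m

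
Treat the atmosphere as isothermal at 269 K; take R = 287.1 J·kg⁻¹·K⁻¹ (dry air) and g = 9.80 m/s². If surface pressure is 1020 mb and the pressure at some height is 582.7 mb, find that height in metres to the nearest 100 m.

z ≈ 4400 m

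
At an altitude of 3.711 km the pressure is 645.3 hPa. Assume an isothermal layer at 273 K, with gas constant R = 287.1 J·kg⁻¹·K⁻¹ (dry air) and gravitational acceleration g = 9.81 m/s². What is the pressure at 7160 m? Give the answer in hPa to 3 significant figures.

Scale height: H = RT/g = 287.1 × 273 / 9.81 = 7989.6 m.
Between two levels, P₂ = P₁ exp(−Δz/H) with Δz = z₂ − z₁.
Δz = 7160.0 − 3711.0 = 3449.0 m; Δz/H = 3449.0/7989.6 = 0.43169.
P₂ = 645.3 × exp(−0.43169) = 645.3 × 0.64941 = 419.06 hPa.

P ≈ 419 hPa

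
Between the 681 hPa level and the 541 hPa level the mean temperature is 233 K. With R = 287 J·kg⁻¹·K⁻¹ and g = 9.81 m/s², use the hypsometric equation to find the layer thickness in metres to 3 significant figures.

Hypsometric equation: Δz = (R T̄/g) ln(P₁/P₂).
R T̄/g = 287 × 233 / 9.81 = 6816.6 m.
ln(681/541) = ln(1.2588) = 0.23016.
Δz = 6816.6 × 0.23016 = 1568.9 m.

Δz ≈ 1570 m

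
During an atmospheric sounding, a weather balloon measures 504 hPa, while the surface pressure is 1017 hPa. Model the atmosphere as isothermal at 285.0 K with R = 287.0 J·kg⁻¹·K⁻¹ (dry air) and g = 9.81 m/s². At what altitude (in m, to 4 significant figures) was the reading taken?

Scale height: H = RT/g = 287.0 × 285.0 / 9.81 = 8337.9 m.
Invert the barometric formula: z = H ln(P₀/P).
P₀/P = 1017/504 = 2.0179; ln(2.0179) = 0.70206.
z = 8337.9 × 0.70206 = 5853.7 m.

z ≈ 5854 m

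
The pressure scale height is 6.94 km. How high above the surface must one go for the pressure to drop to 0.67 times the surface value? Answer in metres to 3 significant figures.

z ≈ 2780 m

Set P/P₀ = exp(−z/H) = 0.67, so z = −H ln(0.67).
−ln(0.67) = 0.40048; z = 6940.0 × 0.40048 = 2779.3 m.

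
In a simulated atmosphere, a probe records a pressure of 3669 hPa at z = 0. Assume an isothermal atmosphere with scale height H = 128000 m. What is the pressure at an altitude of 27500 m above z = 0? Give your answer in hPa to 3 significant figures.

Barometric formula: P = P₀ exp(−z/H).
z/H = 27500/128000 = 0.21484; exp(−0.21484) = 0.80667.
P = 3669 × 0.80667 = 2959.7 hPa.

P ≈ 2960 hPa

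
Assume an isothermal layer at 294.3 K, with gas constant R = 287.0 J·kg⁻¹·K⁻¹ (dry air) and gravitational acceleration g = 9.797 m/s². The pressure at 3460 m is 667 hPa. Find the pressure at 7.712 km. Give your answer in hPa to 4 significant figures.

P ≈ 407.3 hPa

Scale height: H = RT/g = 287.0 × 294.3 / 9.797 = 8621.4 m.
Between two levels, P₂ = P₁ exp(−Δz/H) with Δz = z₂ − z₁.
Δz = 7712.0 − 3460.0 = 4252.0 m; Δz/H = 4252.0/8621.4 = 0.49319.
P₂ = 667 × exp(−0.49319) = 667 × 0.61068 = 407.32 hPa.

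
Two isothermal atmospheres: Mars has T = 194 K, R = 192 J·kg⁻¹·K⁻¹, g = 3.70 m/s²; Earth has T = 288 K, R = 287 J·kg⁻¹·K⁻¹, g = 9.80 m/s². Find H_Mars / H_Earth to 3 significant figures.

H_Mars/H_Earth ≈ 1.19

H = RT/g for each body.
H_Mars = 192 × 194 / 3.70 = 10067 m.
H_Earth = 287 × 288 / 9.80 = 8434.3 m.
H_Mars/H_Earth = 10067/8434.3 = 1.1936.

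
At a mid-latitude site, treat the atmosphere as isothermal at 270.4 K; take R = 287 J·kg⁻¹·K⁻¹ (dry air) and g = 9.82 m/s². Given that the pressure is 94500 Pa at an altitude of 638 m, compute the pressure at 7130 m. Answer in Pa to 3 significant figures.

P ≈ 41600 Pa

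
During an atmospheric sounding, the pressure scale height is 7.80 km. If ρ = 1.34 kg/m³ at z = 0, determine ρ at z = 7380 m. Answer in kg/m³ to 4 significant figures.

ρ ≈ 0.5202 kg/m³

In an isothermal atmosphere, density decays like pressure: ρ = ρ₀ exp(−z/H).
z/H = 7380.0/7800.0 = 0.94615; exp(−0.94615) = 0.38823.
ρ = 1.34 × 0.38823 = 0.52023 kg/m³.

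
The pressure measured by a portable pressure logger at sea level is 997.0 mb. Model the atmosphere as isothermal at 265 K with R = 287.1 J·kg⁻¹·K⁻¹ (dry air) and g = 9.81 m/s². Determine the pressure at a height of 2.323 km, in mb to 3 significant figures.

P ≈ 739 mb

Scale height: H = RT/g = 287.1 × 265 / 9.81 = 7755.5 m.
Barometric formula: P = P₀ exp(−z/H).
z/H = 2323.0/7755.5 = 0.29953; exp(−0.29953) = 0.74117.
P = 997.0 × 0.74117 = 738.95 mb.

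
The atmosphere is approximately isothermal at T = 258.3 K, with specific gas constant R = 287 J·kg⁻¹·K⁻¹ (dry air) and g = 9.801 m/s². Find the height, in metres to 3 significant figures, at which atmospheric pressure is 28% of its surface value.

Scale height: H = RT/g = 287 × 258.3 / 9.801 = 7563.7 m.
Set P/P₀ = exp(−z/H) = 0.28, so z = −H ln(0.28).
−ln(0.28) = 1.2730; z = 7563.7 × 1.2730 = 9628.6 m.

z ≈ 9630 m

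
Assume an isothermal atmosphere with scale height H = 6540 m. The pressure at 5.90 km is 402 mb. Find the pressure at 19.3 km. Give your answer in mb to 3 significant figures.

P ≈ 51.8 mb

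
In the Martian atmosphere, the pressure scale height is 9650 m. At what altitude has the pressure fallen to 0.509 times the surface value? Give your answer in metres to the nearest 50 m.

Set P/P₀ = exp(−z/H) = 0.509, so z = −H ln(0.509).
−ln(0.509) = 0.67531; z = 9650.0 × 0.67531 = 6516.7 m.

z ≈ 6500 m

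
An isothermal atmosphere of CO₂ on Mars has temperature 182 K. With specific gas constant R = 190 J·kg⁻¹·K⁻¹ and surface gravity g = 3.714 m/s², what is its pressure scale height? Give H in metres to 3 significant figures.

H ≈ 9310 m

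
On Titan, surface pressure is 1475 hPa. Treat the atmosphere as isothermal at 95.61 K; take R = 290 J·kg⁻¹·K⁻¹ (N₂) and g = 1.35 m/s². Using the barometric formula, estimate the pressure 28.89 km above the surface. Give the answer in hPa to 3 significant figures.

Scale height: H = RT/g = 290 × 95.61 / 1.35 = 20538 m.
Barometric formula: P = P₀ exp(−z/H).
z/H = 28890/20538 = 1.4067; exp(−1.4067) = 0.24495.
P = 1475 × 0.24495 = 361.30 hPa.

P ≈ 361 hPa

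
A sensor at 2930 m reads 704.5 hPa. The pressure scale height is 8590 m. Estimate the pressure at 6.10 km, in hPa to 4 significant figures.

P ≈ 487.1 hPa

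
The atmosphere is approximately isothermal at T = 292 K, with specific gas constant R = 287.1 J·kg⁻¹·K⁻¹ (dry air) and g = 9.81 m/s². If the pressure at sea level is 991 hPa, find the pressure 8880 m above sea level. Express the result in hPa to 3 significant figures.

P ≈ 351 hPa

Scale height: H = RT/g = 287.1 × 292 / 9.81 = 8545.7 m.
Barometric formula: P = P₀ exp(−z/H).
z/H = 8880.0/8545.7 = 1.0391; exp(−1.0391) = 0.35377.
P = 991 × 0.35377 = 350.59 hPa.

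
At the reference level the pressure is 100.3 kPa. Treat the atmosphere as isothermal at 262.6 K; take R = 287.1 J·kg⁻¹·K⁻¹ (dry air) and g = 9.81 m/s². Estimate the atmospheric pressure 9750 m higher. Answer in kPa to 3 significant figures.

Scale height: H = RT/g = 287.1 × 262.6 / 9.81 = 7685.3 m.
Barometric formula: P = P₀ exp(−z/H).
z/H = 9750.0/7685.3 = 1.2687; exp(−1.2687) = 0.28120.
P = 100.3 × 0.28120 = 28.204 kPa.

P ≈ 28.2 kPa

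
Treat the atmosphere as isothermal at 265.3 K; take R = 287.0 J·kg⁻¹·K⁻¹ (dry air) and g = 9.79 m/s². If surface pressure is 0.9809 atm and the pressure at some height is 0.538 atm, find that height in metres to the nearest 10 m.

Scale height: H = RT/g = 287.0 × 265.3 / 9.79 = 7777.4 m.
Invert the barometric formula: z = H ln(P₀/P).
P₀/P = 0.9809/0.538 = 1.8232; ln(1.8232) = 0.60059.
z = 7777.4 × 0.60059 = 4671.0 m.

z ≈ 4670 m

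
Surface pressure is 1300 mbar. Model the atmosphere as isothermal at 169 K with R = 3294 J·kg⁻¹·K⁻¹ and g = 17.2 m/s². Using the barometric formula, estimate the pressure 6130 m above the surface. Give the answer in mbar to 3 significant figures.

P ≈ 1080 mbar

Scale height: H = RT/g = 3294 × 169 / 17.2 = 32365 m.
Barometric formula: P = P₀ exp(−z/H).
z/H = 6130.0/32365 = 0.18940; exp(−0.18940) = 0.82746.
P = 1300 × 0.82746 = 1075.7 mbar.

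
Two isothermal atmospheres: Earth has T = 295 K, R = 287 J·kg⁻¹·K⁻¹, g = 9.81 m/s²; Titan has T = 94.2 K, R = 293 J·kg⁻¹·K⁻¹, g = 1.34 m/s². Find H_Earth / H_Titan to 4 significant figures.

H_Earth/H_Titan ≈ 0.4190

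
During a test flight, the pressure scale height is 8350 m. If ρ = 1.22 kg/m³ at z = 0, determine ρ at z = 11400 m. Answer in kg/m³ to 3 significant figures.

In an isothermal atmosphere, density decays like pressure: ρ = ρ₀ exp(−z/H).
z/H = 11400/8350.0 = 1.3653; exp(−1.3653) = 0.25530.
ρ = 1.22 × 0.25530 = 0.31147 kg/m³.

ρ ≈ 0.311 kg/m³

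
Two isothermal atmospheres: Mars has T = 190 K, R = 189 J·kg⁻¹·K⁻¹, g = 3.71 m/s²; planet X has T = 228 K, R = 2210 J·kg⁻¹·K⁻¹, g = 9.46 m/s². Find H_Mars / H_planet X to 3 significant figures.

H = RT/g for each body.
H_Mars = 189 × 190 / 3.71 = 9679.2 m.
H_planet X = 2210 × 228 / 9.46 = 53264 m.
H_Mars/H_planet X = 9679.2/53264 = 0.18172.

H_Mars/H_planet X ≈ 0.182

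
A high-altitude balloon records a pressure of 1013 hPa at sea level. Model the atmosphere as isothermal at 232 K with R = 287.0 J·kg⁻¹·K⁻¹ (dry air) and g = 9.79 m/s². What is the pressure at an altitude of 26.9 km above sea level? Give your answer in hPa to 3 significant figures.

Scale height: H = RT/g = 287.0 × 232 / 9.79 = 6801.2 m.
Barometric formula: P = P₀ exp(−z/H).
z/H = 26900/6801.2 = 3.9552; exp(−3.9552) = 0.019155.
P = 1013 × 0.019155 = 19.404 hPa.

P ≈ 19.4 hPa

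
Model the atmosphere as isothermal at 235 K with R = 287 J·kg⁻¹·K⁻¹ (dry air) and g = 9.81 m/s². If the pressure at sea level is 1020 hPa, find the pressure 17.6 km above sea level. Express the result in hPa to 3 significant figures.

P ≈ 78.9 hPa

Scale height: H = RT/g = 287 × 235 / 9.81 = 6875.1 m.
Barometric formula: P = P₀ exp(−z/H).
z/H = 17600/6875.1 = 2.5600; exp(−2.5600) = 0.077305.
P = 1020 × 0.077305 = 78.851 hPa.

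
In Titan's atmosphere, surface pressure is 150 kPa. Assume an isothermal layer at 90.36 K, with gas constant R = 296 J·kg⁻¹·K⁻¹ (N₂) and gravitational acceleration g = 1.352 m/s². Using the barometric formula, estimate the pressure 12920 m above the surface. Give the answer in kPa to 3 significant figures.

P ≈ 78.1 kPa

Scale height: H = RT/g = 296 × 90.36 / 1.352 = 19783 m.
Barometric formula: P = P₀ exp(−z/H).
z/H = 12920/19783 = 0.65309; exp(−0.65309) = 0.52044.
P = 150 × 0.52044 = 78.066 kPa.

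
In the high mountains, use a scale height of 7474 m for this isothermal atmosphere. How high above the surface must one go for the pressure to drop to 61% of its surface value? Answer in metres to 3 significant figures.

Set P/P₀ = exp(−z/H) = 0.61, so z = −H ln(0.61).
−ln(0.61) = 0.49430; z = 7474.0 × 0.49430 = 3694.4 m.

z ≈ 3690 m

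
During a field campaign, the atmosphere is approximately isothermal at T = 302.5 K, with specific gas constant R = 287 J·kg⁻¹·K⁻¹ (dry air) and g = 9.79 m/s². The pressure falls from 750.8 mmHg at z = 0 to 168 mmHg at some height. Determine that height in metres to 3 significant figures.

z ≈ 13300 m

Scale height: H = RT/g = 287 × 302.5 / 9.79 = 8868.0 m.
Invert the barometric formula: z = H ln(P₀/P).
P₀/P = 750.8/168 = 4.4690; ln(4.4690) = 1.4972.
z = 8868.0 × 1.4972 = 13277 m.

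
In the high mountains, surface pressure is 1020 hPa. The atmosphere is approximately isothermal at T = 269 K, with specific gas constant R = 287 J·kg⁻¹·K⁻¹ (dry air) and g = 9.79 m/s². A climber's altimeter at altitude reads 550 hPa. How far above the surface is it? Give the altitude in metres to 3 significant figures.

z ≈ 4870 m

Scale height: H = RT/g = 287 × 269 / 9.79 = 7885.9 m.
Invert the barometric formula: z = H ln(P₀/P).
P₀/P = 1020/550 = 1.8545; ln(1.8545) = 0.61762.
z = 7885.9 × 0.61762 = 4870.5 m.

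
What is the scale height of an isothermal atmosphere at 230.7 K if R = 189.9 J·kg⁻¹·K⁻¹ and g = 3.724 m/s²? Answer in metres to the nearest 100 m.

H ≈ 11800 m

The scale height of an isothermal atmosphere is H = RT/g.
H = 189.9 × 230.7 / 3.724 = 43810/3.724 = 11764 m.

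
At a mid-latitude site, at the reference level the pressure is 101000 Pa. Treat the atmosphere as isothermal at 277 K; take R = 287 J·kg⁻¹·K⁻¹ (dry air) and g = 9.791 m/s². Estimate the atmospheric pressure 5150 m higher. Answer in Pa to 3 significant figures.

P ≈ 53600 Pa

Scale height: H = RT/g = 287 × 277 / 9.791 = 8119.6 m.
Barometric formula: P = P₀ exp(−z/H).
z/H = 5150.0/8119.6 = 0.63427; exp(−0.63427) = 0.53032.
P = 101000 × 0.53032 = 53562 Pa.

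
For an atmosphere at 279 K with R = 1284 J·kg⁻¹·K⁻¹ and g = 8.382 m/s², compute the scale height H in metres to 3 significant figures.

H ≈ 42700 m

The scale height of an isothermal atmosphere is H = RT/g.
H = 1284 × 279 / 8.382 = 358240/8.382 = 42739 m.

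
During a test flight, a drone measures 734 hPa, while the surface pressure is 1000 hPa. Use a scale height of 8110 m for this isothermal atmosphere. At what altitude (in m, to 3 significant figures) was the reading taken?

Invert the barometric formula: z = H ln(P₀/P).
P₀/P = 1000/734 = 1.3624; ln(1.3624) = 0.30925.
z = 8110.0 × 0.30925 = 2508.0 m.

z ≈ 2510 m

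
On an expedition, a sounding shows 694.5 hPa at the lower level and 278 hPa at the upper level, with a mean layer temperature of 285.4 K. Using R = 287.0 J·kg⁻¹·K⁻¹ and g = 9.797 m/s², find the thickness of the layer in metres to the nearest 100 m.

Δz ≈ 7700 m

Hypsometric equation: Δz = (R T̄/g) ln(P₁/P₂).
R T̄/g = 287.0 × 285.4 / 9.797 = 8360.7 m.
ln(694.5/278) = ln(2.4982) = 0.91557.
Δz = 8360.7 × 0.91557 = 7654.8 m.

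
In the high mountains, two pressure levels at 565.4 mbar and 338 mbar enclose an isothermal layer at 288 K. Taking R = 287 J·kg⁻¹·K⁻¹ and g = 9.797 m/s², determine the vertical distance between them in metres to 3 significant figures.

Hypsometric equation: Δz = (R T̄/g) ln(P₁/P₂).
R T̄/g = 287 × 288 / 9.797 = 8436.9 m.
ln(565.4/338) = ln(1.6728) = 0.51450.
Δz = 8436.9 × 0.51450 = 4340.8 m.

Δz ≈ 4340 m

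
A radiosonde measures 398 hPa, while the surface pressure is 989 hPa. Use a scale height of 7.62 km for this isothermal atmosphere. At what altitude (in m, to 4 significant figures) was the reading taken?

z ≈ 6936 m

Invert the barometric formula: z = H ln(P₀/P).
P₀/P = 989/398 = 2.4849; ln(2.4849) = 0.91023.
z = 7620.0 × 0.91023 = 6936.0 m.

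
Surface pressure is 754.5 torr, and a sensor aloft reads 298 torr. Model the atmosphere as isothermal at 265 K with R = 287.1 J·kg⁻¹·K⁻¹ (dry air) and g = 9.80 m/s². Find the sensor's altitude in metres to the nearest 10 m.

z ≈ 7210 m

Scale height: H = RT/g = 287.1 × 265 / 9.80 = 7763.4 m.
Invert the barometric formula: z = H ln(P₀/P).
P₀/P = 754.5/298 = 2.5319; ln(2.5319) = 0.92897.
z = 7763.4 × 0.92897 = 7212.0 m.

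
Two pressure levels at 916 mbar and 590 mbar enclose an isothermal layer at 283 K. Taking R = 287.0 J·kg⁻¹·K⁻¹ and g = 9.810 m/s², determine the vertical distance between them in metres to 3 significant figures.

Hypsometric equation: Δz = (R T̄/g) ln(P₁/P₂).
R T̄/g = 287.0 × 283 / 9.810 = 8279.4 m.
ln(916/590) = ln(1.5525) = 0.43987.
Δz = 8279.4 × 0.43987 = 3641.9 m.

Δz ≈ 3640 m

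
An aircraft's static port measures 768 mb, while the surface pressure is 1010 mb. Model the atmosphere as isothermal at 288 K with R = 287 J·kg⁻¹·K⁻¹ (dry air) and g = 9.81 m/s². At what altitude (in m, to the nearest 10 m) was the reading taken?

z ≈ 2310 m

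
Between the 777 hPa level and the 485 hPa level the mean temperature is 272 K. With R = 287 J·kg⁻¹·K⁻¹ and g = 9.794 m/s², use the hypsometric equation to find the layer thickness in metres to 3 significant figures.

Hypsometric equation: Δz = (R T̄/g) ln(P₁/P₂).
R T̄/g = 287 × 272 / 9.794 = 7970.6 m.
ln(777/485) = ln(1.6021) = 0.47132.
Δz = 7970.6 × 0.47132 = 3756.7 m.

Δz ≈ 3760 m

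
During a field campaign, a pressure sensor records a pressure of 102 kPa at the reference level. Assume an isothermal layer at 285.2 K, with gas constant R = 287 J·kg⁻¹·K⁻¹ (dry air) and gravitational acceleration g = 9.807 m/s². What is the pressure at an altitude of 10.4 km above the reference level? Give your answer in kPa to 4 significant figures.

P ≈ 29.34 kPa

Scale height: H = RT/g = 287 × 285.2 / 9.807 = 8346.3 m.
Barometric formula: P = P₀ exp(−z/H).
z/H = 10400/8346.3 = 1.2461; exp(−1.2461) = 0.28762.
P = 102 × 0.28762 = 29.337 kPa.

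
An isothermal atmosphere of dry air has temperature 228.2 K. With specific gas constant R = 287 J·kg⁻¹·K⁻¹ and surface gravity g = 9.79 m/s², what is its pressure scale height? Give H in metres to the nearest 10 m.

The scale height of an isothermal atmosphere is H = RT/g.
H = 287 × 228.2 / 9.79 = 65493/9.79 = 6689.8 m.

H ≈ 6690 m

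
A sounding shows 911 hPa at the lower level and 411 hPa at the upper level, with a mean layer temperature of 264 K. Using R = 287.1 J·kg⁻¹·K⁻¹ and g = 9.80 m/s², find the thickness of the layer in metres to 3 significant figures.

Δz ≈ 6160 m

Hypsometric equation: Δz = (R T̄/g) ln(P₁/P₂).
R T̄/g = 287.1 × 264 / 9.80 = 7734.1 m.
ln(911/411) = ln(2.2165) = 0.79593.
Δz = 7734.1 × 0.79593 = 6155.8 m.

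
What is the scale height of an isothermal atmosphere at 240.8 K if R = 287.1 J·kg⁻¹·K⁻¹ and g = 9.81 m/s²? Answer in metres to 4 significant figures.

H ≈ 7047 m

The scale height of an isothermal atmosphere is H = RT/g.
H = 287.1 × 240.8 / 9.81 = 69134/9.81 = 7047.3 m.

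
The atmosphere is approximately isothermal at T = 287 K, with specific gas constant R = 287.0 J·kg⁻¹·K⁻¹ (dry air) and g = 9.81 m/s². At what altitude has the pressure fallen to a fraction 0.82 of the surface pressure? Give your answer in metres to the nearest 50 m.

Scale height: H = RT/g = 287.0 × 287 / 9.81 = 8396.4 m.
Set P/P₀ = exp(−z/H) = 0.82, so z = −H ln(0.82).
−ln(0.82) = 0.19845; z = 8396.4 × 0.19845 = 1666.3 m.

z ≈ 1650 m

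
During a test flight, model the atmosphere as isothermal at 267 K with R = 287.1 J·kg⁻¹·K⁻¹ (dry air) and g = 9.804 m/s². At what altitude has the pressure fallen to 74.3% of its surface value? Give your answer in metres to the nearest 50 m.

Scale height: H = RT/g = 287.1 × 267 / 9.804 = 7818.8 m.
Set P/P₀ = exp(−z/H) = 0.743, so z = −H ln(0.743).
−ln(0.743) = 0.29706; z = 7818.8 × 0.29706 = 2322.7 m.

z ≈ 2300 m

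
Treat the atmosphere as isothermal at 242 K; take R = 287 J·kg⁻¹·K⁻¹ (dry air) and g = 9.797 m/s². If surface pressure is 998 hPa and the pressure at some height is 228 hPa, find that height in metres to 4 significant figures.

z ≈ 10470 m

Scale height: H = RT/g = 287 × 242 / 9.797 = 7089.3 m.
Invert the barometric formula: z = H ln(P₀/P).
P₀/P = 998/228 = 4.3772; ln(4.3772) = 1.4764.
z = 7089.3 × 1.4764 = 10467 m.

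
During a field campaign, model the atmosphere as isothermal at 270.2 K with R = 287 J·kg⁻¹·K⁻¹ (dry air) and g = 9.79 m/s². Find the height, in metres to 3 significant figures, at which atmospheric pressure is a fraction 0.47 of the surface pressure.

z ≈ 5980 m

Scale height: H = RT/g = 287 × 270.2 / 9.79 = 7921.1 m.
Set P/P₀ = exp(−z/H) = 0.47, so z = −H ln(0.47).
−ln(0.47) = 0.75502; z = 7921.1 × 0.75502 = 5980.6 m.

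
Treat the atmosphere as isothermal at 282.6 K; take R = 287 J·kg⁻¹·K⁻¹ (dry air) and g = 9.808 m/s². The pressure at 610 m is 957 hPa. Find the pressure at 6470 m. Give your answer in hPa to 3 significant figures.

Scale height: H = RT/g = 287 × 282.6 / 9.808 = 8269.4 m.
Between two levels, P₂ = P₁ exp(−Δz/H) with Δz = z₂ − z₁.
Δz = 6470.0 − 610.00 = 5860.0 m; Δz/H = 5860.0/8269.4 = 0.70864.
P₂ = 957 × exp(−0.70864) = 957 × 0.49231 = 471.14 hPa.

P ≈ 471 hPa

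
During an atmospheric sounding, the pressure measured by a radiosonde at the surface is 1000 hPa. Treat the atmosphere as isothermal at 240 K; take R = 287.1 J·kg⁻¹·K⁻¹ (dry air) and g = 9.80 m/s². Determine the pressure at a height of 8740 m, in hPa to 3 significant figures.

Scale height: H = RT/g = 287.1 × 240 / 9.80 = 7031.0 m.
Barometric formula: P = P₀ exp(−z/H).
z/H = 8740.0/7031.0 = 1.2431; exp(−1.2431) = 0.28849.
P = 1000 × 0.28849 = 288.49 hPa.

P ≈ 288 hPa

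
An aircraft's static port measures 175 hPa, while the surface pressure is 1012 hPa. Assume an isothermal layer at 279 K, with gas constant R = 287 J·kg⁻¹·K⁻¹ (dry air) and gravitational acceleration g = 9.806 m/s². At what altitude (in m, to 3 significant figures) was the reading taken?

z ≈ 14300 m

Scale height: H = RT/g = 287 × 279 / 9.806 = 8165.7 m.
Invert the barometric formula: z = H ln(P₀/P).
P₀/P = 1012/175 = 5.7829; ln(5.7829) = 1.7549.
z = 8165.7 × 1.7549 = 14330 m.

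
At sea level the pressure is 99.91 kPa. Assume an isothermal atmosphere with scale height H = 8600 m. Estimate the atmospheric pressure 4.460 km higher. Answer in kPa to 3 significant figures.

P ≈ 59.5 kPa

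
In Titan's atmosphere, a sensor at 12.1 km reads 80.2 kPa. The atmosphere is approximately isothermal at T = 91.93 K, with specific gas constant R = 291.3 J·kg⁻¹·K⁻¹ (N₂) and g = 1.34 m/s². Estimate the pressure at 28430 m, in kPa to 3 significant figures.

Scale height: H = RT/g = 291.3 × 91.93 / 1.34 = 19984 m.
Between two levels, P₂ = P₁ exp(−Δz/H) with Δz = z₂ − z₁.
Δz = 28430 − 12100 = 16330 m; Δz/H = 16330/19984 = 0.81715.
P₂ = 80.2 × exp(−0.81715) = 80.2 × 0.44169 = 35.424 kPa.

P ≈ 35.4 kPa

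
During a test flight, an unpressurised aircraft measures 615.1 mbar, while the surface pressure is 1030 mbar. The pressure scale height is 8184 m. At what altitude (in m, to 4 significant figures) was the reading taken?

Invert the barometric formula: z = H ln(P₀/P).
P₀/P = 1030/615.1 = 1.6745; ln(1.6745) = 0.51551.
z = 8184.0 × 0.51551 = 4218.9 m.

z ≈ 4219 m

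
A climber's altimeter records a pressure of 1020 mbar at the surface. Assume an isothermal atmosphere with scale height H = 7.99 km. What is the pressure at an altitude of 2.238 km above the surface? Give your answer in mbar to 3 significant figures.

Barometric formula: P = P₀ exp(−z/H).
z/H = 2238.0/7990.0 = 0.28010; exp(−0.28010) = 0.75571.
P = 1020 × 0.75571 = 770.82 mbar.

P ≈ 771 mbar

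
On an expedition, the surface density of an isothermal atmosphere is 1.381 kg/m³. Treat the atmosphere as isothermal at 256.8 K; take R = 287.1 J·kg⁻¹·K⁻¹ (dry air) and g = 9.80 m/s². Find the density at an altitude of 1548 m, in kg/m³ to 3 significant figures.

ρ ≈ 1.12 kg/m³

Scale height: H = RT/g = 287.1 × 256.8 / 9.80 = 7523.2 m.
In an isothermal atmosphere, density decays like pressure: ρ = ρ₀ exp(−z/H).
z/H = 1548.0/7523.2 = 0.20576; exp(−0.20576) = 0.81403.
ρ = 1.381 × 0.81403 = 1.1242 kg/m³.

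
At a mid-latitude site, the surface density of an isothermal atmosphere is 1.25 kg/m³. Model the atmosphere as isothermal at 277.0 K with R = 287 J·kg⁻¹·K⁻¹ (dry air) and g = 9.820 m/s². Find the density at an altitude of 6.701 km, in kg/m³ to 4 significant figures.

Scale height: H = RT/g = 287 × 277.0 / 9.820 = 8095.6 m.
In an isothermal atmosphere, density decays like pressure: ρ = ρ₀ exp(−z/H).
z/H = 6701.0/8095.6 = 0.82773; exp(−0.82773) = 0.43704.
ρ = 1.25 × 0.43704 = 0.54630 kg/m³.

ρ ≈ 0.5463 kg/m³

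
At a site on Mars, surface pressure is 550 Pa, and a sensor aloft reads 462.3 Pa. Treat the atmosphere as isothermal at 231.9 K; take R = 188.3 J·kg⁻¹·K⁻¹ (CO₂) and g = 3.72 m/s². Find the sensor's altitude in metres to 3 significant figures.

z ≈ 2040 m

Scale height: H = RT/g = 188.3 × 231.9 / 3.72 = 11738 m.
Invert the barometric formula: z = H ln(P₀/P).
P₀/P = 550/462.3 = 1.1897; ln(1.1897) = 0.17370.
z = 11738 × 0.17370 = 2038.9 m.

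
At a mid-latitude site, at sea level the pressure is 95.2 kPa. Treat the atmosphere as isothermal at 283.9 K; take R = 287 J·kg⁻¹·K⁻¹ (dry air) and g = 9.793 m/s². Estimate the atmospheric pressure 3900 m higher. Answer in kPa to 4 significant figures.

P ≈ 59.58 kPa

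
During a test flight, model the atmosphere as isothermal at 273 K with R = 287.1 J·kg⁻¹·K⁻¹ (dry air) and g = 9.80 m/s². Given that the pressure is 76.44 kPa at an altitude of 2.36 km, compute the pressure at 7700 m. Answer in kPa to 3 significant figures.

P ≈ 39.2 kPa

Scale height: H = RT/g = 287.1 × 273 / 9.80 = 7997.8 m.
Between two levels, P₂ = P₁ exp(−Δz/H) with Δz = z₂ − z₁.
Δz = 7700.0 − 2360.0 = 5340.0 m; Δz/H = 5340.0/7997.8 = 0.66768.
P₂ = 76.44 × exp(−0.66768) = 76.44 × 0.51290 = 39.206 kPa.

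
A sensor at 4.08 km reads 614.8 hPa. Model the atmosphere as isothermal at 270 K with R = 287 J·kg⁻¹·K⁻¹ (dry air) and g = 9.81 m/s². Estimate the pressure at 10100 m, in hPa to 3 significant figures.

Scale height: H = RT/g = 287 × 270 / 9.81 = 7899.1 m.
Between two levels, P₂ = P₁ exp(−Δz/H) with Δz = z₂ − z₁.
Δz = 10100 − 4080.0 = 6020.0 m; Δz/H = 6020.0/7899.1 = 0.76211.
P₂ = 614.8 × exp(−0.76211) = 614.8 × 0.46668 = 286.91 hPa.

P ≈ 287 hPa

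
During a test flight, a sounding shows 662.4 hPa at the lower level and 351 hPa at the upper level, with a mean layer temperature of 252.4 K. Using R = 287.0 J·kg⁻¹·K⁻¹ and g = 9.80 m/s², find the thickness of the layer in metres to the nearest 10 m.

Hypsometric equation: Δz = (R T̄/g) ln(P₁/P₂).
R T̄/g = 287.0 × 252.4 / 9.80 = 7391.7 m.
ln(662.4/351) = ln(1.8872) = 0.63509.
Δz = 7391.7 × 0.63509 = 4694.4 m.

Δz ≈ 4690 m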